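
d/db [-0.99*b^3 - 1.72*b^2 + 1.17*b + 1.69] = -2.97*b^2 - 3.44*b + 1.17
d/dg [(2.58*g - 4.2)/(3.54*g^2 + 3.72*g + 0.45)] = (-9.1332*g^2 + 29.736*g + 16.785)/(12.5316*g^4 + 26.3376*g^3 + 17.0244*g^2 + 3.348*g + 0.2025)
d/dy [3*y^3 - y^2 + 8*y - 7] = 9*y^2 - 2*y + 8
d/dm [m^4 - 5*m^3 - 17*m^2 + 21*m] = 4*m^3 - 15*m^2 - 34*m + 21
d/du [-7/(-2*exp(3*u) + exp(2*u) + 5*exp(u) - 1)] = (-42*exp(2*u) + 14*exp(u) + 35)*exp(u)/(2*exp(3*u) - exp(2*u) - 5*exp(u) + 1)^2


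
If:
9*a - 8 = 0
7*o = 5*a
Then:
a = 8/9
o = 40/63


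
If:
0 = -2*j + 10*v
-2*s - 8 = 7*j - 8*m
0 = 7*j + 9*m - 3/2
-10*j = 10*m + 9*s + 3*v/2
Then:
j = -1275/2564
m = 1419/2564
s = -235/5128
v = -255/2564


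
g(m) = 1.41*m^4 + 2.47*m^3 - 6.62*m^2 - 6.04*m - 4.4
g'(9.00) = 4586.57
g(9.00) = 10456.66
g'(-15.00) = -17175.19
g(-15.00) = 61641.70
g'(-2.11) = 1.90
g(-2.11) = -16.38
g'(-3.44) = -102.40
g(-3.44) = 34.94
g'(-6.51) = -1161.86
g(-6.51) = 1605.37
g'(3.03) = 178.77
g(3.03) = 104.08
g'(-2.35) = -7.20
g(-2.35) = -15.82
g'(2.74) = 129.33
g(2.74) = 59.63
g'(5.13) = 882.48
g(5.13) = 1100.40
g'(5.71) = 1209.95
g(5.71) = 1703.98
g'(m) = 5.64*m^3 + 7.41*m^2 - 13.24*m - 6.04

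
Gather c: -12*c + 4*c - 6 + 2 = -8*c - 4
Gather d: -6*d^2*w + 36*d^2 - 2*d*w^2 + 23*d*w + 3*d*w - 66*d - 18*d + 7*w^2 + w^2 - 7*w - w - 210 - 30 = d^2*(36 - 6*w) + d*(-2*w^2 + 26*w - 84) + 8*w^2 - 8*w - 240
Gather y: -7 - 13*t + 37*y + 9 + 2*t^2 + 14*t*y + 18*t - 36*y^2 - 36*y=2*t^2 + 5*t - 36*y^2 + y*(14*t + 1) + 2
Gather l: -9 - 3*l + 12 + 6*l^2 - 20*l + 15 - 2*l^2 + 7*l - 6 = 4*l^2 - 16*l + 12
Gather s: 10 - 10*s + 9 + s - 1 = 18 - 9*s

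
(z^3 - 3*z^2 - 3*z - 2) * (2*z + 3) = 2*z^4 - 3*z^3 - 15*z^2 - 13*z - 6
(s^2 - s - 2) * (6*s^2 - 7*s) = 6*s^4 - 13*s^3 - 5*s^2 + 14*s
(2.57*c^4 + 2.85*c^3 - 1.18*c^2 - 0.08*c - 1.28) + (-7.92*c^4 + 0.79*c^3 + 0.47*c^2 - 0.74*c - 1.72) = -5.35*c^4 + 3.64*c^3 - 0.71*c^2 - 0.82*c - 3.0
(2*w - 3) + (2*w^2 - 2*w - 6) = 2*w^2 - 9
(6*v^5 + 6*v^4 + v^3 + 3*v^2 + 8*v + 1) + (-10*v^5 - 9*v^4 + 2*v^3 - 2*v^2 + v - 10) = -4*v^5 - 3*v^4 + 3*v^3 + v^2 + 9*v - 9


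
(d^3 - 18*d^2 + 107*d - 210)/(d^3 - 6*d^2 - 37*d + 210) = (d - 6)/(d + 6)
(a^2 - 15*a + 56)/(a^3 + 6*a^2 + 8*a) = (a^2 - 15*a + 56)/(a*(a^2 + 6*a + 8))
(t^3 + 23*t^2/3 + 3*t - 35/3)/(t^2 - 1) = (3*t^2 + 26*t + 35)/(3*(t + 1))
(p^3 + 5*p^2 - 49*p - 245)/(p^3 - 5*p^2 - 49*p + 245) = (p + 5)/(p - 5)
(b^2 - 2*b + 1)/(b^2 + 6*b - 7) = (b - 1)/(b + 7)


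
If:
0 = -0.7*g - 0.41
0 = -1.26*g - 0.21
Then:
No Solution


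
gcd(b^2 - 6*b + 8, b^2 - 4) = b - 2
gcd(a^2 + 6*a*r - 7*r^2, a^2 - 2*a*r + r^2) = -a + r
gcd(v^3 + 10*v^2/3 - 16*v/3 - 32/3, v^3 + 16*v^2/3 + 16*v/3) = v^2 + 16*v/3 + 16/3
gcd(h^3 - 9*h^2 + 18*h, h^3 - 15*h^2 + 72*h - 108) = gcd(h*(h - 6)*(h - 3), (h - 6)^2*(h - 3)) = h^2 - 9*h + 18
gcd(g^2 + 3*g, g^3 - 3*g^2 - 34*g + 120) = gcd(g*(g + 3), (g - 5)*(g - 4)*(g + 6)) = 1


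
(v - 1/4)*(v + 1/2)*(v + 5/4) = v^3 + 3*v^2/2 + 3*v/16 - 5/32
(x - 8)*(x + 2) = x^2 - 6*x - 16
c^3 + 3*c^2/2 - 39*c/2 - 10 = (c - 4)*(c + 1/2)*(c + 5)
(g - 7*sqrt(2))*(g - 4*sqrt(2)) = g^2 - 11*sqrt(2)*g + 56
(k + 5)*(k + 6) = k^2 + 11*k + 30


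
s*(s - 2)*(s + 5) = s^3 + 3*s^2 - 10*s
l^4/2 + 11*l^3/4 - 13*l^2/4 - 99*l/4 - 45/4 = (l/2 + 1/4)*(l - 3)*(l + 3)*(l + 5)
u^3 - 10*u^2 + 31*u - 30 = (u - 5)*(u - 3)*(u - 2)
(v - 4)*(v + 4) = v^2 - 16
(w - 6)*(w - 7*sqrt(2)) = w^2 - 7*sqrt(2)*w - 6*w + 42*sqrt(2)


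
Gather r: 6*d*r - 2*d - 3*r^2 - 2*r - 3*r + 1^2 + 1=-2*d - 3*r^2 + r*(6*d - 5) + 2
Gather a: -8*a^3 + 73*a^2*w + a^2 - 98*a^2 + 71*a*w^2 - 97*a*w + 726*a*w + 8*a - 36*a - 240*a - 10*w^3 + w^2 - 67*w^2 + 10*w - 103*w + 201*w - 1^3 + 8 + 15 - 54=-8*a^3 + a^2*(73*w - 97) + a*(71*w^2 + 629*w - 268) - 10*w^3 - 66*w^2 + 108*w - 32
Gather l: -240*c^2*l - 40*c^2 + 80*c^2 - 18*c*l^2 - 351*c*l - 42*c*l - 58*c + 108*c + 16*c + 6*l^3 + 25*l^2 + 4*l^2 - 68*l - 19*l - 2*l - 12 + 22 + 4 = 40*c^2 + 66*c + 6*l^3 + l^2*(29 - 18*c) + l*(-240*c^2 - 393*c - 89) + 14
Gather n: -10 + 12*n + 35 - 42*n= 25 - 30*n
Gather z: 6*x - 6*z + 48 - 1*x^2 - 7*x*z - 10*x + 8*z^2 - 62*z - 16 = -x^2 - 4*x + 8*z^2 + z*(-7*x - 68) + 32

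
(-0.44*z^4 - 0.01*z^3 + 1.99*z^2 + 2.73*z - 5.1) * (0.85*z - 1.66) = -0.374*z^5 + 0.7219*z^4 + 1.7081*z^3 - 0.9829*z^2 - 8.8668*z + 8.466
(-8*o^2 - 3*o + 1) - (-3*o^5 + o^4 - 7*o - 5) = 3*o^5 - o^4 - 8*o^2 + 4*o + 6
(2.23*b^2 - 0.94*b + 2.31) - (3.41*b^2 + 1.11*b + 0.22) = -1.18*b^2 - 2.05*b + 2.09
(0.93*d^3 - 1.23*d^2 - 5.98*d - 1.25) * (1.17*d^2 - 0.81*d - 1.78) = 1.0881*d^5 - 2.1924*d^4 - 7.6557*d^3 + 5.5707*d^2 + 11.6569*d + 2.225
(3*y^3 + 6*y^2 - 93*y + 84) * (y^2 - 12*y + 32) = 3*y^5 - 30*y^4 - 69*y^3 + 1392*y^2 - 3984*y + 2688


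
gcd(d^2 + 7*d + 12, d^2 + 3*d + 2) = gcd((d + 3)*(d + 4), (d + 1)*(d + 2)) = 1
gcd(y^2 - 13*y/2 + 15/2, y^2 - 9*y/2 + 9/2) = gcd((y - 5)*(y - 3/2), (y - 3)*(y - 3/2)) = y - 3/2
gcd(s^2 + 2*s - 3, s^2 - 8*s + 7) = s - 1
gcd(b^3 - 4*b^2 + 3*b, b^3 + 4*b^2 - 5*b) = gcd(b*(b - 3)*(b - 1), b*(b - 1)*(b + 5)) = b^2 - b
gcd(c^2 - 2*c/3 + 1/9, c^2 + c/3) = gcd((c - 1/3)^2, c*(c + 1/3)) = 1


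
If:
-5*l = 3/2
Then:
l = -3/10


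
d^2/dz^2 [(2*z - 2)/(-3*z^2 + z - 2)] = 4*(-(z - 1)*(6*z - 1)^2 + (9*z - 4)*(3*z^2 - z + 2))/(3*z^2 - z + 2)^3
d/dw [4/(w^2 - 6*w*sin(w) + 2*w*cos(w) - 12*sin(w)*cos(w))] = 8*(w*sin(w) + 3*w*cos(w) - w + 3*sin(w) - cos(w) + 6*cos(2*w))/((w - 6*sin(w))^2*(w + 2*cos(w))^2)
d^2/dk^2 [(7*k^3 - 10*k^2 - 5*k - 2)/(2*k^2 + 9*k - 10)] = 2*(867*k^3 - 2514*k^2 + 1692*k - 1652)/(8*k^6 + 108*k^5 + 366*k^4 - 351*k^3 - 1830*k^2 + 2700*k - 1000)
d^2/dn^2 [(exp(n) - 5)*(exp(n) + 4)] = (4*exp(n) - 1)*exp(n)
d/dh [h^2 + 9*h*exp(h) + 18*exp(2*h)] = 9*h*exp(h) + 2*h + 36*exp(2*h) + 9*exp(h)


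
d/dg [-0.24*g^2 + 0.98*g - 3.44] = 0.98 - 0.48*g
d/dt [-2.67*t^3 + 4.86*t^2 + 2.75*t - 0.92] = -8.01*t^2 + 9.72*t + 2.75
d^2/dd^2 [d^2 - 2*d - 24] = 2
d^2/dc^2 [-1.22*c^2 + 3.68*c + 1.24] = -2.44000000000000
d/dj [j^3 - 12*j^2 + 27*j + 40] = 3*j^2 - 24*j + 27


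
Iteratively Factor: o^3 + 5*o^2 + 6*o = (o + 2)*(o^2 + 3*o) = (o + 2)*(o + 3)*(o)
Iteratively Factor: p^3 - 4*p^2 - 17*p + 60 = (p - 3)*(p^2 - p - 20) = (p - 5)*(p - 3)*(p + 4)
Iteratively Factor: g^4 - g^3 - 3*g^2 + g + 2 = (g - 1)*(g^3 - 3*g - 2) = (g - 1)*(g + 1)*(g^2 - g - 2) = (g - 2)*(g - 1)*(g + 1)*(g + 1)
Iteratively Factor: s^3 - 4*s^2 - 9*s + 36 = (s - 4)*(s^2 - 9) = (s - 4)*(s - 3)*(s + 3)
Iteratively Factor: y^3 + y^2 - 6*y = (y - 2)*(y^2 + 3*y) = y*(y - 2)*(y + 3)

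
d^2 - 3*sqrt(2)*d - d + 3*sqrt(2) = (d - 1)*(d - 3*sqrt(2))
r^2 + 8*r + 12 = (r + 2)*(r + 6)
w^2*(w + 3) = w^3 + 3*w^2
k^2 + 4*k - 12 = (k - 2)*(k + 6)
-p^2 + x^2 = (-p + x)*(p + x)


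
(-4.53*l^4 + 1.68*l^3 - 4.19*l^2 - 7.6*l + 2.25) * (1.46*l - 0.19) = -6.6138*l^5 + 3.3135*l^4 - 6.4366*l^3 - 10.2999*l^2 + 4.729*l - 0.4275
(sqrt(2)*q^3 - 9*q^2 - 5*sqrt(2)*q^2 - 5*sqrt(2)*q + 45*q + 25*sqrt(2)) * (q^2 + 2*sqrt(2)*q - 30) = sqrt(2)*q^5 - 5*sqrt(2)*q^4 - 5*q^4 - 53*sqrt(2)*q^3 + 25*q^3 + 250*q^2 + 265*sqrt(2)*q^2 - 1250*q + 150*sqrt(2)*q - 750*sqrt(2)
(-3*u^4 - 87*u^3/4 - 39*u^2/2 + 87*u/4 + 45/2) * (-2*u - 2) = 6*u^5 + 99*u^4/2 + 165*u^3/2 - 9*u^2/2 - 177*u/2 - 45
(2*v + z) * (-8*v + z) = -16*v^2 - 6*v*z + z^2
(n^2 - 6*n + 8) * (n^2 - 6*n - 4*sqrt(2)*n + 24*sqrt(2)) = n^4 - 12*n^3 - 4*sqrt(2)*n^3 + 44*n^2 + 48*sqrt(2)*n^2 - 176*sqrt(2)*n - 48*n + 192*sqrt(2)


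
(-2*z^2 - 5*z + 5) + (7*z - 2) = -2*z^2 + 2*z + 3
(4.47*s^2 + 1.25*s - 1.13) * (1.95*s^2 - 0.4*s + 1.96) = 8.7165*s^4 + 0.6495*s^3 + 6.0577*s^2 + 2.902*s - 2.2148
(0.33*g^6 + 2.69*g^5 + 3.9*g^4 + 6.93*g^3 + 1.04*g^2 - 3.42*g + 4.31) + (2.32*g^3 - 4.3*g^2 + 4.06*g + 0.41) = 0.33*g^6 + 2.69*g^5 + 3.9*g^4 + 9.25*g^3 - 3.26*g^2 + 0.64*g + 4.72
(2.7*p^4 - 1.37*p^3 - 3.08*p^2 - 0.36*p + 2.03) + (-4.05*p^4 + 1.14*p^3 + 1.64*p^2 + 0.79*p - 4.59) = -1.35*p^4 - 0.23*p^3 - 1.44*p^2 + 0.43*p - 2.56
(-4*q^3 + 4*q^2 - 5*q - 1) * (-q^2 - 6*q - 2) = 4*q^5 + 20*q^4 - 11*q^3 + 23*q^2 + 16*q + 2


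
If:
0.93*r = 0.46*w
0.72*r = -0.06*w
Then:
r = 0.00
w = 0.00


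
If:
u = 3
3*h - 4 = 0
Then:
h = 4/3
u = 3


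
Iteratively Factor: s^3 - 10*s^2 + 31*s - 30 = (s - 5)*(s^2 - 5*s + 6) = (s - 5)*(s - 3)*(s - 2)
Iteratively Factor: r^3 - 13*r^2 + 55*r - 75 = (r - 5)*(r^2 - 8*r + 15) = (r - 5)^2*(r - 3)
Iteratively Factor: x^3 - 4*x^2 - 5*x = (x + 1)*(x^2 - 5*x) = x*(x + 1)*(x - 5)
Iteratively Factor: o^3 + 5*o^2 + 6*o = (o + 2)*(o^2 + 3*o) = o*(o + 2)*(o + 3)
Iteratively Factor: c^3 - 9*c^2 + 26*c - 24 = (c - 4)*(c^2 - 5*c + 6) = (c - 4)*(c - 3)*(c - 2)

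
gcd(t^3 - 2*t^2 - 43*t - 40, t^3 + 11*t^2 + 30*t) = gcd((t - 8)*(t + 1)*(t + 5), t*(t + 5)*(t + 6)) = t + 5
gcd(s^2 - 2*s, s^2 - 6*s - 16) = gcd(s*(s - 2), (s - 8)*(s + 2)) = 1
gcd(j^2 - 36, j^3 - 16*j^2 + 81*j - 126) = j - 6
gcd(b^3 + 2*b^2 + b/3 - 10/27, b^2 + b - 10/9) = b + 5/3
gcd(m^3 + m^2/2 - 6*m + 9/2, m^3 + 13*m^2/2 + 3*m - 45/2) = m^2 + 3*m/2 - 9/2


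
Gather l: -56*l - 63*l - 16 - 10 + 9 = -119*l - 17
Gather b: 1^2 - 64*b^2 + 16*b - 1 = -64*b^2 + 16*b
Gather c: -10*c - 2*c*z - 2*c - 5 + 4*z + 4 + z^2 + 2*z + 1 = c*(-2*z - 12) + z^2 + 6*z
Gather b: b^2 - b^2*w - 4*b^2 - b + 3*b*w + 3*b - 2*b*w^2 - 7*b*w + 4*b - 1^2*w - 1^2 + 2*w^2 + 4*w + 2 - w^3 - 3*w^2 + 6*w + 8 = b^2*(-w - 3) + b*(-2*w^2 - 4*w + 6) - w^3 - w^2 + 9*w + 9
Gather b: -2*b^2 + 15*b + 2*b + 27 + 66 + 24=-2*b^2 + 17*b + 117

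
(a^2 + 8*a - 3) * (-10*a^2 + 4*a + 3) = -10*a^4 - 76*a^3 + 65*a^2 + 12*a - 9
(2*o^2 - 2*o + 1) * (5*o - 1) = 10*o^3 - 12*o^2 + 7*o - 1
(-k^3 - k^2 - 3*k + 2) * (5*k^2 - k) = -5*k^5 - 4*k^4 - 14*k^3 + 13*k^2 - 2*k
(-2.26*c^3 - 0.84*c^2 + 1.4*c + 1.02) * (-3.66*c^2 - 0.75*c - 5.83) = 8.2716*c^5 + 4.7694*c^4 + 8.6818*c^3 + 0.114*c^2 - 8.927*c - 5.9466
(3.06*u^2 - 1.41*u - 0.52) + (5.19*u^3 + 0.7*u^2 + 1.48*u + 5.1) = 5.19*u^3 + 3.76*u^2 + 0.0700000000000001*u + 4.58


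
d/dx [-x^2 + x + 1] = 1 - 2*x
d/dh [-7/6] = 0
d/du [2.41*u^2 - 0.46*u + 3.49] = 4.82*u - 0.46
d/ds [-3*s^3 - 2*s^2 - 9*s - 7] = -9*s^2 - 4*s - 9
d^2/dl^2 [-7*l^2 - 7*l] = -14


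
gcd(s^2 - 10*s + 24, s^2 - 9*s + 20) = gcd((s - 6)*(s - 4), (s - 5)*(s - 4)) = s - 4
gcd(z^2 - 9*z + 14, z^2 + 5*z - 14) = z - 2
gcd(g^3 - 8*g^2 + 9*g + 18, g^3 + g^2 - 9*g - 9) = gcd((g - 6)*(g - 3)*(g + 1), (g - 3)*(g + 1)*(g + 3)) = g^2 - 2*g - 3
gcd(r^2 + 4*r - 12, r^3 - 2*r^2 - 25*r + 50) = r - 2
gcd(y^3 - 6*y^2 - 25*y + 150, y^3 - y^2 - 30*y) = y^2 - y - 30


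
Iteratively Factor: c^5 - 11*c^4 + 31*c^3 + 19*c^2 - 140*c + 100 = (c - 1)*(c^4 - 10*c^3 + 21*c^2 + 40*c - 100) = (c - 5)*(c - 1)*(c^3 - 5*c^2 - 4*c + 20) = (c - 5)^2*(c - 1)*(c^2 - 4) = (c - 5)^2*(c - 1)*(c + 2)*(c - 2)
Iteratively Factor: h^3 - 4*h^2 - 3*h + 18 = (h - 3)*(h^2 - h - 6) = (h - 3)*(h + 2)*(h - 3)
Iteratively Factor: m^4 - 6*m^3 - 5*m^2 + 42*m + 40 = (m - 5)*(m^3 - m^2 - 10*m - 8) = (m - 5)*(m + 2)*(m^2 - 3*m - 4) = (m - 5)*(m - 4)*(m + 2)*(m + 1)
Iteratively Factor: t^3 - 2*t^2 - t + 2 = (t - 2)*(t^2 - 1) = (t - 2)*(t + 1)*(t - 1)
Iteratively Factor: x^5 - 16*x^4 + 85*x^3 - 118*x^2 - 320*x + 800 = (x - 4)*(x^4 - 12*x^3 + 37*x^2 + 30*x - 200) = (x - 5)*(x - 4)*(x^3 - 7*x^2 + 2*x + 40) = (x - 5)^2*(x - 4)*(x^2 - 2*x - 8) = (x - 5)^2*(x - 4)*(x + 2)*(x - 4)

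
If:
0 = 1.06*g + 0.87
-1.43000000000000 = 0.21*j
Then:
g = -0.82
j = -6.81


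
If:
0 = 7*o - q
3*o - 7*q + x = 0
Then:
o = x/46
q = 7*x/46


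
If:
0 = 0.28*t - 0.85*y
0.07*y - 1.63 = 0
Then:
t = 70.69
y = 23.29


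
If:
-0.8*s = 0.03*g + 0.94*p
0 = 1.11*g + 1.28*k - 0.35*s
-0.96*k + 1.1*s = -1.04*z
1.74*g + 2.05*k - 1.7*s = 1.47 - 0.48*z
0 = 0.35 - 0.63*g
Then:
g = 0.56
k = -0.79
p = 0.93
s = -1.12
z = 0.45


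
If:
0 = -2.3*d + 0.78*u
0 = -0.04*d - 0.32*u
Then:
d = 0.00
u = 0.00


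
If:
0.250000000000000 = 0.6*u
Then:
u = 0.42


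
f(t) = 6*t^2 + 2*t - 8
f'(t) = 12*t + 2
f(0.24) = -7.17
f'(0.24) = 4.88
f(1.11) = 1.61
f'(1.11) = 15.32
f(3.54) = 74.27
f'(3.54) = 44.48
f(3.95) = 93.52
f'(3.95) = 49.40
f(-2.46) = 23.39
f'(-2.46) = -27.52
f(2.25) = 26.88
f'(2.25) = 29.00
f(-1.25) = -1.12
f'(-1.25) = -13.00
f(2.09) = 22.39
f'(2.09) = 27.08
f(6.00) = 220.00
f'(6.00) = 74.00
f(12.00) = 880.00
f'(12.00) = 146.00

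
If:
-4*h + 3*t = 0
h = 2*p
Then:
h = 3*t/4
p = 3*t/8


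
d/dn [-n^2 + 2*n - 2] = 2 - 2*n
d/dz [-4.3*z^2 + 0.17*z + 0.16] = 0.17 - 8.6*z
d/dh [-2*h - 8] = -2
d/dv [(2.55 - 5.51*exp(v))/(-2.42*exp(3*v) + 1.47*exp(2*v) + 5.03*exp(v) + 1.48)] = (-26.6684*exp(3*v) + 26.6127*exp(2*v) - 7.497*exp(v) - 20.9813)*exp(v)/(5.8564*exp(6*v) - 7.1148*exp(5*v) - 22.1843*exp(4*v) + 7.625*exp(3*v) + 29.6521*exp(2*v) + 14.8888*exp(v) + 2.1904)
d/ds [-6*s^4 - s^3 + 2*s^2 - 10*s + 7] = -24*s^3 - 3*s^2 + 4*s - 10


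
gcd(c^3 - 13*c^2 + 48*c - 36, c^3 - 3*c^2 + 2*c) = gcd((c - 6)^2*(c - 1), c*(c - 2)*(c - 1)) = c - 1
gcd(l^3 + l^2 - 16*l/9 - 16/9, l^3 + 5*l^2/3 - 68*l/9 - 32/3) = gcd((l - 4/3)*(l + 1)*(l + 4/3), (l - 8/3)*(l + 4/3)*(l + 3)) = l + 4/3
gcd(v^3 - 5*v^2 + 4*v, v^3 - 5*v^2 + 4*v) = v^3 - 5*v^2 + 4*v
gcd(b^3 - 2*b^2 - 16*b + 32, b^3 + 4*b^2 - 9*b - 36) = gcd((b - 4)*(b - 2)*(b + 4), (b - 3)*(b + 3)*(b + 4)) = b + 4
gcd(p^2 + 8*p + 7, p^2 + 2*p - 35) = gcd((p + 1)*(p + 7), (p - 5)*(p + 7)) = p + 7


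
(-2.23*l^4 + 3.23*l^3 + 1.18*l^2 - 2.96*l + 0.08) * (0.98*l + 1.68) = -2.1854*l^5 - 0.581*l^4 + 6.5828*l^3 - 0.9184*l^2 - 4.8944*l + 0.1344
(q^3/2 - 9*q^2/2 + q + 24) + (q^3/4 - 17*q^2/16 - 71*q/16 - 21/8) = 3*q^3/4 - 89*q^2/16 - 55*q/16 + 171/8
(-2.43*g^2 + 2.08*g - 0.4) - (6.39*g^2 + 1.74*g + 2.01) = -8.82*g^2 + 0.34*g - 2.41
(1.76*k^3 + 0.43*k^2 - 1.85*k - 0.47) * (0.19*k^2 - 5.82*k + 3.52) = 0.3344*k^5 - 10.1615*k^4 + 3.3411*k^3 + 12.1913*k^2 - 3.7766*k - 1.6544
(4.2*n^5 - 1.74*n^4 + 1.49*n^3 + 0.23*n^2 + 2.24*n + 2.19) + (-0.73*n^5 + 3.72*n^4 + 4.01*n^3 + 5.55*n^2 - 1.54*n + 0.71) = 3.47*n^5 + 1.98*n^4 + 5.5*n^3 + 5.78*n^2 + 0.7*n + 2.9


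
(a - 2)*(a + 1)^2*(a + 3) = a^4 + 3*a^3 - 3*a^2 - 11*a - 6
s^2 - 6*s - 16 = (s - 8)*(s + 2)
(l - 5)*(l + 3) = l^2 - 2*l - 15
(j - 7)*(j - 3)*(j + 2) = j^3 - 8*j^2 + j + 42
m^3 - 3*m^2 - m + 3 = (m - 3)*(m - 1)*(m + 1)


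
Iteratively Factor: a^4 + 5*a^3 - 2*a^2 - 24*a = (a + 4)*(a^3 + a^2 - 6*a) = (a + 3)*(a + 4)*(a^2 - 2*a) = (a - 2)*(a + 3)*(a + 4)*(a)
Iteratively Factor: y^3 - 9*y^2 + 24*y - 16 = (y - 4)*(y^2 - 5*y + 4) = (y - 4)*(y - 1)*(y - 4)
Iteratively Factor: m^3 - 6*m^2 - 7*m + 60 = (m + 3)*(m^2 - 9*m + 20) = (m - 5)*(m + 3)*(m - 4)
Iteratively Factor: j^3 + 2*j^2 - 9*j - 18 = (j + 2)*(j^2 - 9) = (j + 2)*(j + 3)*(j - 3)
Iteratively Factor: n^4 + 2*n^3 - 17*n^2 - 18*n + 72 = (n - 3)*(n^3 + 5*n^2 - 2*n - 24) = (n - 3)*(n + 4)*(n^2 + n - 6) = (n - 3)*(n + 3)*(n + 4)*(n - 2)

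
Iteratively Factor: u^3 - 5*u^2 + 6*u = (u)*(u^2 - 5*u + 6) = u*(u - 3)*(u - 2)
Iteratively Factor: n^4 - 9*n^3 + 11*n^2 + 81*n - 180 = (n - 5)*(n^3 - 4*n^2 - 9*n + 36) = (n - 5)*(n - 4)*(n^2 - 9) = (n - 5)*(n - 4)*(n + 3)*(n - 3)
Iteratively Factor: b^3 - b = (b - 1)*(b^2 + b) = b*(b - 1)*(b + 1)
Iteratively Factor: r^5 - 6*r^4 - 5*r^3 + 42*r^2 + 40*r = (r)*(r^4 - 6*r^3 - 5*r^2 + 42*r + 40) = r*(r - 5)*(r^3 - r^2 - 10*r - 8) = r*(r - 5)*(r - 4)*(r^2 + 3*r + 2) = r*(r - 5)*(r - 4)*(r + 2)*(r + 1)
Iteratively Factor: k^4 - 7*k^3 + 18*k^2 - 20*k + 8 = (k - 2)*(k^3 - 5*k^2 + 8*k - 4) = (k - 2)^2*(k^2 - 3*k + 2) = (k - 2)^2*(k - 1)*(k - 2)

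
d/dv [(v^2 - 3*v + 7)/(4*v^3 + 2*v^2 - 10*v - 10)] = (-v^4 + 6*v^3 - 22*v^2 - 12*v + 25)/(4*v^6 + 4*v^5 - 19*v^4 - 30*v^3 + 15*v^2 + 50*v + 25)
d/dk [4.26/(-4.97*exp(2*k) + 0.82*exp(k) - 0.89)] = (42.3444*exp(k) - 3.4932)*exp(k)/(4.97*exp(2*k) - 0.82*exp(k) + 0.89)^2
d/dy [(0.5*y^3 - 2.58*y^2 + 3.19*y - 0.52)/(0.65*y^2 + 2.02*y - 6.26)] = (0.325*y^4 + 2.02*y^3 - 16.6751*y^2 + 32.9776*y - 18.919)/(0.4225*y^4 + 2.626*y^3 - 4.0576*y^2 - 25.2904*y + 39.1876)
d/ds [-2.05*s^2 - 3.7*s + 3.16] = -4.1*s - 3.7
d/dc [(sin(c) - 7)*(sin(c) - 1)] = 2*(sin(c) - 4)*cos(c)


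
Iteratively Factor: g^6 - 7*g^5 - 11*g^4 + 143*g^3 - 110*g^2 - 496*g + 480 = (g - 3)*(g^5 - 4*g^4 - 23*g^3 + 74*g^2 + 112*g - 160) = (g - 3)*(g + 2)*(g^4 - 6*g^3 - 11*g^2 + 96*g - 80) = (g - 5)*(g - 3)*(g + 2)*(g^3 - g^2 - 16*g + 16) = (g - 5)*(g - 3)*(g + 2)*(g + 4)*(g^2 - 5*g + 4) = (g - 5)*(g - 4)*(g - 3)*(g + 2)*(g + 4)*(g - 1)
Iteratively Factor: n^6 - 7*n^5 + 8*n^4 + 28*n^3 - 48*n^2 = (n)*(n^5 - 7*n^4 + 8*n^3 + 28*n^2 - 48*n) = n*(n - 3)*(n^4 - 4*n^3 - 4*n^2 + 16*n) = n*(n - 3)*(n + 2)*(n^3 - 6*n^2 + 8*n) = n*(n - 4)*(n - 3)*(n + 2)*(n^2 - 2*n) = n*(n - 4)*(n - 3)*(n - 2)*(n + 2)*(n)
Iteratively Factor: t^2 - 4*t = (t)*(t - 4)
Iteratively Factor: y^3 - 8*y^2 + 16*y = (y - 4)*(y^2 - 4*y) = y*(y - 4)*(y - 4)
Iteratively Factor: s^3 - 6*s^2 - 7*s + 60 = (s + 3)*(s^2 - 9*s + 20) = (s - 5)*(s + 3)*(s - 4)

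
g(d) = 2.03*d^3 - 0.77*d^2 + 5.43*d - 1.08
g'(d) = 6.09*d^2 - 1.54*d + 5.43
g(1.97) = 22.15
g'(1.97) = 26.03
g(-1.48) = -17.38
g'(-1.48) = 21.05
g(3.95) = 133.46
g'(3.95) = 94.37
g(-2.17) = -37.23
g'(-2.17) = 37.45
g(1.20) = 7.84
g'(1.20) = 12.35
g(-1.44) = -16.56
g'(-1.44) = 20.28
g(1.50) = 12.18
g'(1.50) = 16.82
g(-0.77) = -6.64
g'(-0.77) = 10.23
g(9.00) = 1465.29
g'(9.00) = 484.86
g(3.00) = 63.09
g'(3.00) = 55.62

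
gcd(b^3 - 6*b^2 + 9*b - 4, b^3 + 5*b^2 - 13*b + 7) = b^2 - 2*b + 1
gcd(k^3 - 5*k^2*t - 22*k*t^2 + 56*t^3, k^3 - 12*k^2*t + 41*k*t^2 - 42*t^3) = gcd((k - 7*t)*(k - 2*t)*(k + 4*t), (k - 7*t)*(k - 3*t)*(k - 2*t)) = k^2 - 9*k*t + 14*t^2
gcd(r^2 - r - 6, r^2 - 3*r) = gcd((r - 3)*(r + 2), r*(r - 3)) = r - 3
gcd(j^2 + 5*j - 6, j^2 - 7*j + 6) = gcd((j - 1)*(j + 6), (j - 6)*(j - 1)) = j - 1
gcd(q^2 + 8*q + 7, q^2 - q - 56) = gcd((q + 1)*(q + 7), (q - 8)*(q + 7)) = q + 7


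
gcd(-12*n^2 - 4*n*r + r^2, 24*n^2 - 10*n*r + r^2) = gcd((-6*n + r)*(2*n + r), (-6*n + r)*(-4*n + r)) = -6*n + r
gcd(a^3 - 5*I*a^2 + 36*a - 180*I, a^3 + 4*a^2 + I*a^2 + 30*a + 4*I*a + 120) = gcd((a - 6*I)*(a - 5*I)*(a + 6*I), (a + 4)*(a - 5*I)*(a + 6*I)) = a^2 + I*a + 30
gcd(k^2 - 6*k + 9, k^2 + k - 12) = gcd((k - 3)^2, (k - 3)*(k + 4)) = k - 3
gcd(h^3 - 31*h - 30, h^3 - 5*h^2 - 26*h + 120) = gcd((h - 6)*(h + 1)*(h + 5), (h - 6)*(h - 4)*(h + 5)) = h^2 - h - 30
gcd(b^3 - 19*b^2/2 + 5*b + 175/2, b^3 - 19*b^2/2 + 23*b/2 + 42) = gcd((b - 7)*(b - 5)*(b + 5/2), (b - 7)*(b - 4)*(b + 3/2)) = b - 7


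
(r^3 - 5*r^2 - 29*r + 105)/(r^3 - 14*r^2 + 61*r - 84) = (r + 5)/(r - 4)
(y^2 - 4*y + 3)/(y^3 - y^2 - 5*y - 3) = (y - 1)/(y^2 + 2*y + 1)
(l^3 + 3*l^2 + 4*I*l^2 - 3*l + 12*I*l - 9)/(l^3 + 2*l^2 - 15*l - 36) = (l^2 + 4*I*l - 3)/(l^2 - l - 12)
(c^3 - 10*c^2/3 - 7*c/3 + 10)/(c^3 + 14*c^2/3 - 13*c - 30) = (c - 2)/(c + 6)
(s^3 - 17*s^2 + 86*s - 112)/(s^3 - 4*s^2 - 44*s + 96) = (s - 7)/(s + 6)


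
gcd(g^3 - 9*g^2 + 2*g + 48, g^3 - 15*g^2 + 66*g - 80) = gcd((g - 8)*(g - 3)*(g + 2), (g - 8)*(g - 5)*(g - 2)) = g - 8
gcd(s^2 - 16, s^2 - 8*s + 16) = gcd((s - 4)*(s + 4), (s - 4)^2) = s - 4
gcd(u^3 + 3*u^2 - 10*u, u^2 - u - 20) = 1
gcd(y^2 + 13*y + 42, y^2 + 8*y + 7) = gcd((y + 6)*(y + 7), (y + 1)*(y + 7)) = y + 7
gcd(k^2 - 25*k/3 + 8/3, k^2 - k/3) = k - 1/3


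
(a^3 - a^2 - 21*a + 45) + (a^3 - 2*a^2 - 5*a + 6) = 2*a^3 - 3*a^2 - 26*a + 51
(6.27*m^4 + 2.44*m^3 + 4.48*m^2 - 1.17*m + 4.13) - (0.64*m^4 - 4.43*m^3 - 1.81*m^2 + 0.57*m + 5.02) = 5.63*m^4 + 6.87*m^3 + 6.29*m^2 - 1.74*m - 0.89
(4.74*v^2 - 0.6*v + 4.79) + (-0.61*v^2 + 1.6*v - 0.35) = 4.13*v^2 + 1.0*v + 4.44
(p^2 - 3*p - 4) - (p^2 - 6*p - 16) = 3*p + 12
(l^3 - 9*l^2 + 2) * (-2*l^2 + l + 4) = -2*l^5 + 19*l^4 - 5*l^3 - 40*l^2 + 2*l + 8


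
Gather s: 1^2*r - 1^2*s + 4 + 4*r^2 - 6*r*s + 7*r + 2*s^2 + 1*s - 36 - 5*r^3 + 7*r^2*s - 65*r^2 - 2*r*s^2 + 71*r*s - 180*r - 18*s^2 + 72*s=-5*r^3 - 61*r^2 - 172*r + s^2*(-2*r - 16) + s*(7*r^2 + 65*r + 72) - 32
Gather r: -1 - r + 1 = -r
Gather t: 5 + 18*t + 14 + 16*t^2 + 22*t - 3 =16*t^2 + 40*t + 16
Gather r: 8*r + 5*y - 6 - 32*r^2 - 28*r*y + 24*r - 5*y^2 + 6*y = -32*r^2 + r*(32 - 28*y) - 5*y^2 + 11*y - 6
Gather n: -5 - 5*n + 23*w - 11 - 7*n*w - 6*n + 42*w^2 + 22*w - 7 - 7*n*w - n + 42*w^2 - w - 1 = n*(-14*w - 12) + 84*w^2 + 44*w - 24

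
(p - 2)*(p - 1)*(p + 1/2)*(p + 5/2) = p^4 - 23*p^2/4 + 9*p/4 + 5/2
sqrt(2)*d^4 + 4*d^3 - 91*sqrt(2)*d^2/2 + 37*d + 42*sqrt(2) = (d - 7*sqrt(2)/2)*(d - sqrt(2))*(d + 6*sqrt(2))*(sqrt(2)*d + 1)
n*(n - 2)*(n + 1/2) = n^3 - 3*n^2/2 - n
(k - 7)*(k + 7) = k^2 - 49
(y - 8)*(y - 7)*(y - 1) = y^3 - 16*y^2 + 71*y - 56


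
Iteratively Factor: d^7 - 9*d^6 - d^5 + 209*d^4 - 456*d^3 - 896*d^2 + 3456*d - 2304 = (d - 4)*(d^6 - 5*d^5 - 21*d^4 + 125*d^3 + 44*d^2 - 720*d + 576) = (d - 4)*(d + 4)*(d^5 - 9*d^4 + 15*d^3 + 65*d^2 - 216*d + 144) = (d - 4)^2*(d + 4)*(d^4 - 5*d^3 - 5*d^2 + 45*d - 36) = (d - 4)^2*(d - 1)*(d + 4)*(d^3 - 4*d^2 - 9*d + 36) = (d - 4)^2*(d - 1)*(d + 3)*(d + 4)*(d^2 - 7*d + 12) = (d - 4)^3*(d - 1)*(d + 3)*(d + 4)*(d - 3)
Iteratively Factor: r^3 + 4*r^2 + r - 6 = (r - 1)*(r^2 + 5*r + 6) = (r - 1)*(r + 3)*(r + 2)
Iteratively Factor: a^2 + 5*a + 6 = (a + 3)*(a + 2)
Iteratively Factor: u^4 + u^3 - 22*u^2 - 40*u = (u)*(u^3 + u^2 - 22*u - 40) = u*(u - 5)*(u^2 + 6*u + 8) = u*(u - 5)*(u + 4)*(u + 2)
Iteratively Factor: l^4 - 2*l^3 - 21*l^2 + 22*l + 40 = (l + 4)*(l^3 - 6*l^2 + 3*l + 10) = (l + 1)*(l + 4)*(l^2 - 7*l + 10) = (l - 2)*(l + 1)*(l + 4)*(l - 5)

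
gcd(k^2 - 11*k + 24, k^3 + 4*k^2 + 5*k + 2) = 1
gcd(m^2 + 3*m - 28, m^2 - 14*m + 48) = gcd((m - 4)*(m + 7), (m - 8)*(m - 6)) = 1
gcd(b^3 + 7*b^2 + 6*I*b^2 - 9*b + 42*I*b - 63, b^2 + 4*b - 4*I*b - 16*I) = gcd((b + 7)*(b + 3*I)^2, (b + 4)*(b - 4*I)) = 1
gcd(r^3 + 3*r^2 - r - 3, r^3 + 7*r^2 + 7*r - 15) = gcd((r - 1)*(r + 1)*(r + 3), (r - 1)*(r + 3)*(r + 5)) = r^2 + 2*r - 3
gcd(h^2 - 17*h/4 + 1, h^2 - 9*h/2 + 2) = h - 4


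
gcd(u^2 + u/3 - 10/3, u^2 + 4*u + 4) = u + 2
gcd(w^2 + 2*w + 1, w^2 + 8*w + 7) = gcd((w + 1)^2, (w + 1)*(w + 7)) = w + 1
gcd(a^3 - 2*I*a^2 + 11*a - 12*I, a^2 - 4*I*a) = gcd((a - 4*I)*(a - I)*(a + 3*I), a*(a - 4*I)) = a - 4*I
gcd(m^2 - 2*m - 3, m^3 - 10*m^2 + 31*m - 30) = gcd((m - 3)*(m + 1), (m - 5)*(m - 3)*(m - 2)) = m - 3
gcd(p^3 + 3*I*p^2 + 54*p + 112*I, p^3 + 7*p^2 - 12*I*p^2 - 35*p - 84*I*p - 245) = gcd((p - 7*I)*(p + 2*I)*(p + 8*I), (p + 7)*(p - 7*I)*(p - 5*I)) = p - 7*I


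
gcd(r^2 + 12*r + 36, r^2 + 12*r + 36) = r^2 + 12*r + 36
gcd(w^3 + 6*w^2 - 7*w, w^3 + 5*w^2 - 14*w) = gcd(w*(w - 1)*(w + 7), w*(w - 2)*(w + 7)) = w^2 + 7*w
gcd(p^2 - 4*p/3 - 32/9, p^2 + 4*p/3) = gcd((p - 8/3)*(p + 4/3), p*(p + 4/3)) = p + 4/3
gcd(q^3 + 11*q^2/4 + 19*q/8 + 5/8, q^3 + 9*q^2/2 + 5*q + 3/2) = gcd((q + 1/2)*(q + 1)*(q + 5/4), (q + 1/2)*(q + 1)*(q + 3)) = q^2 + 3*q/2 + 1/2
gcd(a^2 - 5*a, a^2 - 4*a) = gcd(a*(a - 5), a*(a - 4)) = a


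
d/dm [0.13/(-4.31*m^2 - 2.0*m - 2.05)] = (1.1206*m + 0.26)/(4.31*m^2 + 2.0*m + 2.05)^2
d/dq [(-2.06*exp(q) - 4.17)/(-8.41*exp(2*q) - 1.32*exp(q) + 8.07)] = (-(2.06*exp(q) + 4.17)*(16.82*exp(q) + 1.32) + 17.3246*exp(2*q) + 2.7192*exp(q) - 16.6242)*exp(q)/(8.41*exp(2*q) + 1.32*exp(q) - 8.07)^2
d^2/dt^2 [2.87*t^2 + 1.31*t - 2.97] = 5.74000000000000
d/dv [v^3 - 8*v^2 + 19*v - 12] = 3*v^2 - 16*v + 19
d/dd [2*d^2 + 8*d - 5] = 4*d + 8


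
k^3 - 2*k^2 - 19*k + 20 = (k - 5)*(k - 1)*(k + 4)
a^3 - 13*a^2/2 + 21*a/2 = a*(a - 7/2)*(a - 3)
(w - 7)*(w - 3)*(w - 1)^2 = w^4 - 12*w^3 + 42*w^2 - 52*w + 21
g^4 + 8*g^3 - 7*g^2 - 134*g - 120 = (g - 4)*(g + 1)*(g + 5)*(g + 6)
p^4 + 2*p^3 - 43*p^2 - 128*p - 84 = (p - 7)*(p + 1)*(p + 2)*(p + 6)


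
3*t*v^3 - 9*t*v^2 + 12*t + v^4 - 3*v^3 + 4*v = (3*t + v)*(v - 2)^2*(v + 1)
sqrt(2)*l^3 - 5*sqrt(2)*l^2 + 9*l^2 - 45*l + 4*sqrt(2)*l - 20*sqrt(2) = (l - 5)*(l + 4*sqrt(2))*(sqrt(2)*l + 1)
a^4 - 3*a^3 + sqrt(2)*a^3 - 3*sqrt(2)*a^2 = a^2*(a - 3)*(a + sqrt(2))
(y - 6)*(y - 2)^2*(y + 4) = y^4 - 6*y^3 - 12*y^2 + 88*y - 96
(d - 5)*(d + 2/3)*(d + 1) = d^3 - 10*d^2/3 - 23*d/3 - 10/3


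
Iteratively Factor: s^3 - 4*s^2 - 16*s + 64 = (s + 4)*(s^2 - 8*s + 16) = (s - 4)*(s + 4)*(s - 4)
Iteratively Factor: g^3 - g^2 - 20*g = (g - 5)*(g^2 + 4*g) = (g - 5)*(g + 4)*(g)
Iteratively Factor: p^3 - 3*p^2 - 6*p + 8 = (p + 2)*(p^2 - 5*p + 4) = (p - 1)*(p + 2)*(p - 4)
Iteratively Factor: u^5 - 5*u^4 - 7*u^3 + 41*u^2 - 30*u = (u)*(u^4 - 5*u^3 - 7*u^2 + 41*u - 30) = u*(u - 5)*(u^3 - 7*u + 6) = u*(u - 5)*(u - 1)*(u^2 + u - 6) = u*(u - 5)*(u - 2)*(u - 1)*(u + 3)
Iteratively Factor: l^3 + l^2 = (l)*(l^2 + l) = l*(l + 1)*(l)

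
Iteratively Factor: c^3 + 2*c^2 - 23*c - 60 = (c - 5)*(c^2 + 7*c + 12) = (c - 5)*(c + 3)*(c + 4)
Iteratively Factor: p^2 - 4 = (p + 2)*(p - 2)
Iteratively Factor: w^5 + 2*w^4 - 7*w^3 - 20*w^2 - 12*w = (w - 3)*(w^4 + 5*w^3 + 8*w^2 + 4*w) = (w - 3)*(w + 1)*(w^3 + 4*w^2 + 4*w) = w*(w - 3)*(w + 1)*(w^2 + 4*w + 4) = w*(w - 3)*(w + 1)*(w + 2)*(w + 2)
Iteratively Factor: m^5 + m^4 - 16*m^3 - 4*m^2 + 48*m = (m + 2)*(m^4 - m^3 - 14*m^2 + 24*m) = m*(m + 2)*(m^3 - m^2 - 14*m + 24) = m*(m - 3)*(m + 2)*(m^2 + 2*m - 8) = m*(m - 3)*(m - 2)*(m + 2)*(m + 4)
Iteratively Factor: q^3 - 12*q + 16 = (q - 2)*(q^2 + 2*q - 8) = (q - 2)^2*(q + 4)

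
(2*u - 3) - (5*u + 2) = -3*u - 5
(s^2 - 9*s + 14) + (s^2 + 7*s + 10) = 2*s^2 - 2*s + 24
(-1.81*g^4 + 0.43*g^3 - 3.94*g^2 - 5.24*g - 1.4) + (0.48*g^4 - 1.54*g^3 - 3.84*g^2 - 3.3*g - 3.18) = -1.33*g^4 - 1.11*g^3 - 7.78*g^2 - 8.54*g - 4.58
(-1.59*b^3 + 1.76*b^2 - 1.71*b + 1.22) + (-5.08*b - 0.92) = -1.59*b^3 + 1.76*b^2 - 6.79*b + 0.3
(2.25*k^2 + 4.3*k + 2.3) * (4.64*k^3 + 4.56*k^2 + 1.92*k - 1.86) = 10.44*k^5 + 30.212*k^4 + 34.6*k^3 + 14.559*k^2 - 3.582*k - 4.278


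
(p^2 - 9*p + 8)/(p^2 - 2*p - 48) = (p - 1)/(p + 6)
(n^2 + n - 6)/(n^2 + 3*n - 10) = (n + 3)/(n + 5)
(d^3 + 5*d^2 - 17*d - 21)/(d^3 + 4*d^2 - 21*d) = (d + 1)/d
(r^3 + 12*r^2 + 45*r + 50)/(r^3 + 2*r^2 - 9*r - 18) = (r^2 + 10*r + 25)/(r^2 - 9)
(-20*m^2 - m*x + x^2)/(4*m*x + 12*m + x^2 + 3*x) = (-5*m + x)/(x + 3)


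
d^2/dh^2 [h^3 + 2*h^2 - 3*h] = 6*h + 4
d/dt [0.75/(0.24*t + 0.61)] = -0.18/(0.24*t + 0.61)^2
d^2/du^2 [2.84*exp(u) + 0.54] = 2.84*exp(u)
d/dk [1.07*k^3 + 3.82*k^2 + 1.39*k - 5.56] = 3.21*k^2 + 7.64*k + 1.39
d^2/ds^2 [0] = 0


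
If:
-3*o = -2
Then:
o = 2/3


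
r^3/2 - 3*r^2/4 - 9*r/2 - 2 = (r/2 + 1)*(r - 4)*(r + 1/2)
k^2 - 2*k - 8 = (k - 4)*(k + 2)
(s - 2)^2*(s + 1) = s^3 - 3*s^2 + 4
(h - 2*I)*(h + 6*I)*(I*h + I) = I*h^3 - 4*h^2 + I*h^2 - 4*h + 12*I*h + 12*I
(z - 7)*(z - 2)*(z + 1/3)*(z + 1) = z^4 - 23*z^3/3 + 7*z^2/3 + 47*z/3 + 14/3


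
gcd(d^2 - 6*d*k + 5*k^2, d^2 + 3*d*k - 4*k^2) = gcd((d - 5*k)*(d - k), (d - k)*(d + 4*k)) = d - k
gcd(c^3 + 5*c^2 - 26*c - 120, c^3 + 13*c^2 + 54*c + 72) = c^2 + 10*c + 24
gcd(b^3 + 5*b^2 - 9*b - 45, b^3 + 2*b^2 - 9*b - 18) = b^2 - 9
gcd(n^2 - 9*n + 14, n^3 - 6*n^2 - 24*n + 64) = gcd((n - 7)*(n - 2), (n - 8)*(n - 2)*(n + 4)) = n - 2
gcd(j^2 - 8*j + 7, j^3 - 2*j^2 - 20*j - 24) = 1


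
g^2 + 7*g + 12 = (g + 3)*(g + 4)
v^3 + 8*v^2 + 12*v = v*(v + 2)*(v + 6)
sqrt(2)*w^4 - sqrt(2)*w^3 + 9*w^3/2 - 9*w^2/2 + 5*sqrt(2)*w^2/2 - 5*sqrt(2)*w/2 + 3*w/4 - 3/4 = (w - 1)*(w + sqrt(2)/2)*(w + 3*sqrt(2)/2)*(sqrt(2)*w + 1/2)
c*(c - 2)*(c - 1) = c^3 - 3*c^2 + 2*c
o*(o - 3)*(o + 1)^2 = o^4 - o^3 - 5*o^2 - 3*o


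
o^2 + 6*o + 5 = (o + 1)*(o + 5)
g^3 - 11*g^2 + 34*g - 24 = (g - 6)*(g - 4)*(g - 1)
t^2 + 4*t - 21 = (t - 3)*(t + 7)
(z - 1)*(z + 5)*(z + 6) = z^3 + 10*z^2 + 19*z - 30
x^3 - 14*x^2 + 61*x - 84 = (x - 7)*(x - 4)*(x - 3)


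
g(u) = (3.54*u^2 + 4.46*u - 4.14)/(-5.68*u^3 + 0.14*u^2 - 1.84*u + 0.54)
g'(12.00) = 0.01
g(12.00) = -0.06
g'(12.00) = 0.01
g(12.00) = -0.06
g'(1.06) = -0.02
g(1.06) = -0.57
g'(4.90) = 0.03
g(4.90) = -0.15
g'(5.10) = 0.03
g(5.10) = -0.15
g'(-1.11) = -1.31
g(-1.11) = -0.45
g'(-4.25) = 0.01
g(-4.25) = 0.09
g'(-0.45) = -7.36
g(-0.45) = -2.84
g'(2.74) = 0.11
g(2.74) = -0.29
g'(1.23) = 0.16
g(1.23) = -0.55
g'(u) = (7.08*u + 4.46)/(-5.68*u^3 + 0.14*u^2 - 1.84*u + 0.54) + (3.54*u^2 + 4.46*u - 4.14)*(17.04*u^2 - 0.28*u + 1.84)/(-5.68*u^3 + 0.14*u^2 - 1.84*u + 0.54)^2 = (20.1072*u^4 + 50.6656*u^3 - 77.6836*u^2 + 4.9824*u - 5.2092)/(32.2624*u^6 - 1.5904*u^5 + 20.922*u^4 - 6.6496*u^3 + 3.5368*u^2 - 1.9872*u + 0.2916)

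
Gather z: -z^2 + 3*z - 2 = -z^2 + 3*z - 2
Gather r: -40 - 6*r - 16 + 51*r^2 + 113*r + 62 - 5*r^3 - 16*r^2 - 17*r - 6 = -5*r^3 + 35*r^2 + 90*r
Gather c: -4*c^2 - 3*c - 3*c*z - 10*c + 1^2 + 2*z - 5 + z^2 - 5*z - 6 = -4*c^2 + c*(-3*z - 13) + z^2 - 3*z - 10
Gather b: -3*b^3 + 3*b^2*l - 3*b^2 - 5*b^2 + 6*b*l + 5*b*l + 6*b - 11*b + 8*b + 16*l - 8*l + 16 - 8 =-3*b^3 + b^2*(3*l - 8) + b*(11*l + 3) + 8*l + 8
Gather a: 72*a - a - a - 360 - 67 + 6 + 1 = 70*a - 420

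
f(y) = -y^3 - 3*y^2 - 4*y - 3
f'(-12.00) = -364.00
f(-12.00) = 1341.00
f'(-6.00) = -76.00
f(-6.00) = 129.00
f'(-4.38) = -35.27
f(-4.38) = 40.99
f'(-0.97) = -1.00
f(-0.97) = -1.03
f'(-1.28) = -1.24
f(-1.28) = -0.70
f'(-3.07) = -13.85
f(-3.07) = 9.94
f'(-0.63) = -1.41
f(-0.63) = -1.42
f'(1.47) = -19.30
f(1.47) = -18.54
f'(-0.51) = -1.72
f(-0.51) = -1.61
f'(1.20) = -15.52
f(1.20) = -13.85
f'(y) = -3*y^2 - 6*y - 4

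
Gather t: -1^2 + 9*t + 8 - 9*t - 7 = 0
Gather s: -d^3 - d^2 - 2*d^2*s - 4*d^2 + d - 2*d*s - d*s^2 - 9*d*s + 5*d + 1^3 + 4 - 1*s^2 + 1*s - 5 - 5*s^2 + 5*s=-d^3 - 5*d^2 + 6*d + s^2*(-d - 6) + s*(-2*d^2 - 11*d + 6)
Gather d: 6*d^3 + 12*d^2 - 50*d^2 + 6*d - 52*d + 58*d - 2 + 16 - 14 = 6*d^3 - 38*d^2 + 12*d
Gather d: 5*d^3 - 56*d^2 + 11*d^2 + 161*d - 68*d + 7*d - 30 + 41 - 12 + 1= 5*d^3 - 45*d^2 + 100*d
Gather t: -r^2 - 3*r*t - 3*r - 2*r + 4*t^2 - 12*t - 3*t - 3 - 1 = -r^2 - 5*r + 4*t^2 + t*(-3*r - 15) - 4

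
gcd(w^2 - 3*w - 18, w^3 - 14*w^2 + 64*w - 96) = w - 6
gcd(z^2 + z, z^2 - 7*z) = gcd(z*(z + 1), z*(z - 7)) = z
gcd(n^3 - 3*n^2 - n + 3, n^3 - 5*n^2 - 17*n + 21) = n - 1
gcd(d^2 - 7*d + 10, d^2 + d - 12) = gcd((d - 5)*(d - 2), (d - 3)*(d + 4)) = 1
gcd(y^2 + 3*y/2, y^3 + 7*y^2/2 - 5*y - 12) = y + 3/2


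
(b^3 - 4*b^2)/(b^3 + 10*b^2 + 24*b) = b*(b - 4)/(b^2 + 10*b + 24)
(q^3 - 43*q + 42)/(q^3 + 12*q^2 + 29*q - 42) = (q - 6)/(q + 6)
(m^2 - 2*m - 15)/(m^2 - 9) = (m - 5)/(m - 3)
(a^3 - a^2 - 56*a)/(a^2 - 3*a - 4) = a*(-a^2 + a + 56)/(-a^2 + 3*a + 4)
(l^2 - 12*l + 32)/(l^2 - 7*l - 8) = (l - 4)/(l + 1)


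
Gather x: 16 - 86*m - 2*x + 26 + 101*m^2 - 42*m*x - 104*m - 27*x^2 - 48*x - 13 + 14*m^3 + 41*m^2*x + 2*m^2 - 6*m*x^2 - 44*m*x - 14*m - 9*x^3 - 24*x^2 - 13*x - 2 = 14*m^3 + 103*m^2 - 204*m - 9*x^3 + x^2*(-6*m - 51) + x*(41*m^2 - 86*m - 63) + 27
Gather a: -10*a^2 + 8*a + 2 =-10*a^2 + 8*a + 2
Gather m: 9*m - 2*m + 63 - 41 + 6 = 7*m + 28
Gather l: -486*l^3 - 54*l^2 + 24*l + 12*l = -486*l^3 - 54*l^2 + 36*l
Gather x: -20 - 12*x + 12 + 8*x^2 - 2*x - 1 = 8*x^2 - 14*x - 9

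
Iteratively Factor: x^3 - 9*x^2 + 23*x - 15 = (x - 5)*(x^2 - 4*x + 3) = (x - 5)*(x - 3)*(x - 1)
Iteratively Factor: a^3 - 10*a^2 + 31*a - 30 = (a - 2)*(a^2 - 8*a + 15) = (a - 5)*(a - 2)*(a - 3)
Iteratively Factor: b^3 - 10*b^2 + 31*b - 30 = (b - 3)*(b^2 - 7*b + 10) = (b - 3)*(b - 2)*(b - 5)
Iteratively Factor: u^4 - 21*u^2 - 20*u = (u)*(u^3 - 21*u - 20) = u*(u - 5)*(u^2 + 5*u + 4) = u*(u - 5)*(u + 4)*(u + 1)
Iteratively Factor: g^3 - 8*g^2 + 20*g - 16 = (g - 2)*(g^2 - 6*g + 8) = (g - 4)*(g - 2)*(g - 2)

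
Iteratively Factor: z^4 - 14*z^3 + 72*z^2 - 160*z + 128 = (z - 2)*(z^3 - 12*z^2 + 48*z - 64) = (z - 4)*(z - 2)*(z^2 - 8*z + 16) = (z - 4)^2*(z - 2)*(z - 4)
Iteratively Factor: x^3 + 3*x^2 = (x)*(x^2 + 3*x) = x*(x + 3)*(x)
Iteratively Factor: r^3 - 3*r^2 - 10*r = (r + 2)*(r^2 - 5*r) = r*(r + 2)*(r - 5)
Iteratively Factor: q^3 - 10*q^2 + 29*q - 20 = (q - 1)*(q^2 - 9*q + 20) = (q - 5)*(q - 1)*(q - 4)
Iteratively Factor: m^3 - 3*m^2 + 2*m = (m - 2)*(m^2 - m) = (m - 2)*(m - 1)*(m)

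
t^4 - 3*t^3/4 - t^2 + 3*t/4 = t*(t - 1)*(t - 3/4)*(t + 1)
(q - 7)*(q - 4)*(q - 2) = q^3 - 13*q^2 + 50*q - 56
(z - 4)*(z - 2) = z^2 - 6*z + 8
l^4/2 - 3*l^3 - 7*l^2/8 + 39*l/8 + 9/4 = (l/2 + 1/2)*(l - 6)*(l - 3/2)*(l + 1/2)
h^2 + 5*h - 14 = (h - 2)*(h + 7)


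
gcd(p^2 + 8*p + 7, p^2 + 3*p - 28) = p + 7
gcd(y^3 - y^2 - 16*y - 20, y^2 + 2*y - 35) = y - 5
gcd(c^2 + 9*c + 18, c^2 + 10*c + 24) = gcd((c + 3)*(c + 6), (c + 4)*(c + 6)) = c + 6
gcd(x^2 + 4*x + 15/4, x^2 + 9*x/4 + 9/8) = x + 3/2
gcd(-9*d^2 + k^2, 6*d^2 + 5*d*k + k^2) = 3*d + k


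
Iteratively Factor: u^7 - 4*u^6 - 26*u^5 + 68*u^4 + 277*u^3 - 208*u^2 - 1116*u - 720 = (u + 2)*(u^6 - 6*u^5 - 14*u^4 + 96*u^3 + 85*u^2 - 378*u - 360) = (u + 2)*(u + 3)*(u^5 - 9*u^4 + 13*u^3 + 57*u^2 - 86*u - 120) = (u - 4)*(u + 2)*(u + 3)*(u^4 - 5*u^3 - 7*u^2 + 29*u + 30) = (u - 4)*(u - 3)*(u + 2)*(u + 3)*(u^3 - 2*u^2 - 13*u - 10) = (u - 5)*(u - 4)*(u - 3)*(u + 2)*(u + 3)*(u^2 + 3*u + 2) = (u - 5)*(u - 4)*(u - 3)*(u + 1)*(u + 2)*(u + 3)*(u + 2)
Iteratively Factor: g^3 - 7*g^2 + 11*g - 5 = (g - 1)*(g^2 - 6*g + 5) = (g - 1)^2*(g - 5)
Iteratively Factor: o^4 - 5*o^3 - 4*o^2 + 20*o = (o + 2)*(o^3 - 7*o^2 + 10*o) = (o - 5)*(o + 2)*(o^2 - 2*o) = o*(o - 5)*(o + 2)*(o - 2)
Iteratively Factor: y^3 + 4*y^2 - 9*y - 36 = (y + 4)*(y^2 - 9) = (y - 3)*(y + 4)*(y + 3)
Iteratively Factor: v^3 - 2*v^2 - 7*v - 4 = (v - 4)*(v^2 + 2*v + 1) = (v - 4)*(v + 1)*(v + 1)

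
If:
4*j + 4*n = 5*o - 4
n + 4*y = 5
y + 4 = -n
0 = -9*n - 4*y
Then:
No Solution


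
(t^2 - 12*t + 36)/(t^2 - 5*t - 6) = (t - 6)/(t + 1)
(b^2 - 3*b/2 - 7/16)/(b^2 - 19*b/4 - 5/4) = (b - 7/4)/(b - 5)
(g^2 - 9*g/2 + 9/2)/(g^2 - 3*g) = (g - 3/2)/g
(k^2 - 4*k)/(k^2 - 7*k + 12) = k/(k - 3)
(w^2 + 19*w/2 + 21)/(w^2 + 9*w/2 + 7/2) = (w + 6)/(w + 1)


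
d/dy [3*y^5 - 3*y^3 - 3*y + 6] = 15*y^4 - 9*y^2 - 3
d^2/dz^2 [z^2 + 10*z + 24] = 2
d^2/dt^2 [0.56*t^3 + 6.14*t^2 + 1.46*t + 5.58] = 3.36*t + 12.28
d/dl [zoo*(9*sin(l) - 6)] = zoo*cos(l)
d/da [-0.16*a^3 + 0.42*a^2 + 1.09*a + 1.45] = -0.48*a^2 + 0.84*a + 1.09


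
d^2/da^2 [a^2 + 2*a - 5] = 2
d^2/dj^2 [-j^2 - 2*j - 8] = -2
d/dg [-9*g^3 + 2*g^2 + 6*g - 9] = -27*g^2 + 4*g + 6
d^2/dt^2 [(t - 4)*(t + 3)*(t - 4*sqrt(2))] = 6*t - 8*sqrt(2) - 2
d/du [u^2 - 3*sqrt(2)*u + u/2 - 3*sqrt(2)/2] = 2*u - 3*sqrt(2) + 1/2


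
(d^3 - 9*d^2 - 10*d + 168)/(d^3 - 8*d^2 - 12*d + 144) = (d - 7)/(d - 6)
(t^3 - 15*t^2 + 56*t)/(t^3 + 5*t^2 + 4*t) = (t^2 - 15*t + 56)/(t^2 + 5*t + 4)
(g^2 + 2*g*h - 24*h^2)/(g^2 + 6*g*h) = (g - 4*h)/g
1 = 1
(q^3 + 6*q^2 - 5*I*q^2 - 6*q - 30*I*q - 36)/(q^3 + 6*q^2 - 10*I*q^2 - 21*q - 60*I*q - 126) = (q - 2*I)/(q - 7*I)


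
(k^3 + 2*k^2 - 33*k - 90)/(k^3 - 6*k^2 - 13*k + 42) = (k^2 - k - 30)/(k^2 - 9*k + 14)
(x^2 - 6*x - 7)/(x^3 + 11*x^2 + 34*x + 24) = (x - 7)/(x^2 + 10*x + 24)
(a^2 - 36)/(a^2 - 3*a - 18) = (a + 6)/(a + 3)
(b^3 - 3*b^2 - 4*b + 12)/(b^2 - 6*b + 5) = (b^3 - 3*b^2 - 4*b + 12)/(b^2 - 6*b + 5)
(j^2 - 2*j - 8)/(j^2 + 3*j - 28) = (j + 2)/(j + 7)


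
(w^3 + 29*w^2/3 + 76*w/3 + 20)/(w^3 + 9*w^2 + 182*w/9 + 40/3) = 3*(w + 2)/(3*w + 4)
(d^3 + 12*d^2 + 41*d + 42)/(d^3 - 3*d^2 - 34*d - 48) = (d + 7)/(d - 8)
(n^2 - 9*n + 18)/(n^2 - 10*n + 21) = (n - 6)/(n - 7)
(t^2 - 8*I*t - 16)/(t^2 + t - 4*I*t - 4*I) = (t - 4*I)/(t + 1)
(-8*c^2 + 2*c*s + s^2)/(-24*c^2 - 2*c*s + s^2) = (-2*c + s)/(-6*c + s)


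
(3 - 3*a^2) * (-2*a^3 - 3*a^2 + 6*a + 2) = 6*a^5 + 9*a^4 - 24*a^3 - 15*a^2 + 18*a + 6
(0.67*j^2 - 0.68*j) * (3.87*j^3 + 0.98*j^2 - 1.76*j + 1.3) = 2.5929*j^5 - 1.975*j^4 - 1.8456*j^3 + 2.0678*j^2 - 0.884*j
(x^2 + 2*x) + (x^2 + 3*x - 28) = 2*x^2 + 5*x - 28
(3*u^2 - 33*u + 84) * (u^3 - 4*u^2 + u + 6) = 3*u^5 - 45*u^4 + 219*u^3 - 351*u^2 - 114*u + 504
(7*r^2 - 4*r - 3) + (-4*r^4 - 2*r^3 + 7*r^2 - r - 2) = -4*r^4 - 2*r^3 + 14*r^2 - 5*r - 5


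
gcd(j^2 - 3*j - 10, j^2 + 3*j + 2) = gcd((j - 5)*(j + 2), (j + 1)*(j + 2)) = j + 2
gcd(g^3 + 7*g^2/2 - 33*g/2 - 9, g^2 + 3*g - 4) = 1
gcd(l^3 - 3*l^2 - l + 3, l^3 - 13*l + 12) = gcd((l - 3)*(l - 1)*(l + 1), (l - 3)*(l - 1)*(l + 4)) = l^2 - 4*l + 3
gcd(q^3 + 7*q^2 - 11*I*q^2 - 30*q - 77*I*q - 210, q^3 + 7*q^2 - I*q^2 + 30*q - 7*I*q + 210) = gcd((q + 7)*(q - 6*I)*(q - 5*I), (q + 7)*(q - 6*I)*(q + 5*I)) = q^2 + q*(7 - 6*I) - 42*I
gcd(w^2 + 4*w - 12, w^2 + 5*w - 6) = w + 6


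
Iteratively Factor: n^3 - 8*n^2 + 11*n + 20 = (n - 4)*(n^2 - 4*n - 5) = (n - 5)*(n - 4)*(n + 1)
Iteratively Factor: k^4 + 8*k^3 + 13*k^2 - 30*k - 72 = (k + 4)*(k^3 + 4*k^2 - 3*k - 18) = (k + 3)*(k + 4)*(k^2 + k - 6) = (k - 2)*(k + 3)*(k + 4)*(k + 3)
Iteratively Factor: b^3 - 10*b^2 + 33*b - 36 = (b - 4)*(b^2 - 6*b + 9) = (b - 4)*(b - 3)*(b - 3)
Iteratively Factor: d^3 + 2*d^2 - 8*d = (d + 4)*(d^2 - 2*d) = d*(d + 4)*(d - 2)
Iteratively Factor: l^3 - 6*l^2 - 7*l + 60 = (l - 5)*(l^2 - l - 12) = (l - 5)*(l + 3)*(l - 4)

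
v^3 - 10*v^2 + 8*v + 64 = (v - 8)*(v - 4)*(v + 2)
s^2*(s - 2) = s^3 - 2*s^2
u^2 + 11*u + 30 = (u + 5)*(u + 6)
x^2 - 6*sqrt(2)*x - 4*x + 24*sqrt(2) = (x - 4)*(x - 6*sqrt(2))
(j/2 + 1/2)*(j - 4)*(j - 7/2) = j^3/2 - 13*j^2/4 + 13*j/4 + 7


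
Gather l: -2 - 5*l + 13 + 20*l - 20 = 15*l - 9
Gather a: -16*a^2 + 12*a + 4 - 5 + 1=-16*a^2 + 12*a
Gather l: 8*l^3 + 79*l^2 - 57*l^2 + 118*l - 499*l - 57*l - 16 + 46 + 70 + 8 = 8*l^3 + 22*l^2 - 438*l + 108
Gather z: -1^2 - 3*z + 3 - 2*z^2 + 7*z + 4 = -2*z^2 + 4*z + 6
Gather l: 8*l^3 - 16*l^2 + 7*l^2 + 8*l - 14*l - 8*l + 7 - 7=8*l^3 - 9*l^2 - 14*l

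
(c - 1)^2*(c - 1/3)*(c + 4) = c^4 + 5*c^3/3 - 23*c^2/3 + 19*c/3 - 4/3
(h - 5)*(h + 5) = h^2 - 25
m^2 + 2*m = m*(m + 2)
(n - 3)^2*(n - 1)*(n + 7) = n^4 - 34*n^2 + 96*n - 63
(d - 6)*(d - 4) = d^2 - 10*d + 24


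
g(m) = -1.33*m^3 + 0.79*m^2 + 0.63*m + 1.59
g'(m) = -3.99*m^2 + 1.58*m + 0.63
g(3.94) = -65.01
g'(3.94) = -55.08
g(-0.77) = 2.18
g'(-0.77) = -2.95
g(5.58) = -201.37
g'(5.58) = -114.79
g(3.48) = -42.70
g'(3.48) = -42.19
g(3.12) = -29.15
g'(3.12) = -33.28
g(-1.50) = 6.91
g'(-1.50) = -10.72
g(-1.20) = 4.27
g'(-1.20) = -7.01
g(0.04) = 1.62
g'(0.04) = 0.69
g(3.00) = -25.32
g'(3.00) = -30.54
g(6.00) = -253.47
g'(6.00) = -133.53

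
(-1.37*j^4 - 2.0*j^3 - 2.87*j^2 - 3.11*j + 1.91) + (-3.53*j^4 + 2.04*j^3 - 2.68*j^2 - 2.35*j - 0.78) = -4.9*j^4 + 0.04*j^3 - 5.55*j^2 - 5.46*j + 1.13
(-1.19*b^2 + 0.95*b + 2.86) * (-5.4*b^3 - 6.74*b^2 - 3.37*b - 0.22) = 6.426*b^5 + 2.8906*b^4 - 17.8367*b^3 - 22.2161*b^2 - 9.8472*b - 0.6292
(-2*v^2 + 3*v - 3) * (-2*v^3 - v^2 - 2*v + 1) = 4*v^5 - 4*v^4 + 7*v^3 - 5*v^2 + 9*v - 3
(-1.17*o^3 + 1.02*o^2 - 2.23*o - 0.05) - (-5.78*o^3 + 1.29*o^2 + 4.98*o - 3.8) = 4.61*o^3 - 0.27*o^2 - 7.21*o + 3.75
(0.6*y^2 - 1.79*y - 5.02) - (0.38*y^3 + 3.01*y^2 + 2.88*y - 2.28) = -0.38*y^3 - 2.41*y^2 - 4.67*y - 2.74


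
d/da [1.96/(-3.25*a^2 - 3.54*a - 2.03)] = (12.74*a + 6.9384)/(3.25*a^2 + 3.54*a + 2.03)^2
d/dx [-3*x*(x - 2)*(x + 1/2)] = -9*x^2 + 9*x + 3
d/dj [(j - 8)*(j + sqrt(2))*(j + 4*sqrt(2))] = 3*j^2 - 16*j + 10*sqrt(2)*j - 40*sqrt(2) + 8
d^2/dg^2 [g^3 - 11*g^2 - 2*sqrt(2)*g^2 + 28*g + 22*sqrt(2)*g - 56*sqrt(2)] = 6*g - 22 - 4*sqrt(2)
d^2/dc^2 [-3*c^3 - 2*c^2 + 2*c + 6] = -18*c - 4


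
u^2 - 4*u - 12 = (u - 6)*(u + 2)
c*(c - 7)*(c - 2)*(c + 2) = c^4 - 7*c^3 - 4*c^2 + 28*c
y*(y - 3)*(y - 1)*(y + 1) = y^4 - 3*y^3 - y^2 + 3*y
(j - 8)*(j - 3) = j^2 - 11*j + 24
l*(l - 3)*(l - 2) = l^3 - 5*l^2 + 6*l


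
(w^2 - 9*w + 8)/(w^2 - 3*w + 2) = (w - 8)/(w - 2)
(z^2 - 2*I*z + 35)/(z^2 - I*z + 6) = (z^2 - 2*I*z + 35)/(z^2 - I*z + 6)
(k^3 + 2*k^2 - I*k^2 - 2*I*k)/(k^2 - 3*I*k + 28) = k*(k^2 + k*(2 - I) - 2*I)/(k^2 - 3*I*k + 28)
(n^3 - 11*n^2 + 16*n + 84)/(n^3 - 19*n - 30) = (n^2 - 13*n + 42)/(n^2 - 2*n - 15)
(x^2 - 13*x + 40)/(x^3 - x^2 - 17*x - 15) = (x - 8)/(x^2 + 4*x + 3)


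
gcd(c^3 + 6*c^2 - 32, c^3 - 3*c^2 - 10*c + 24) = c - 2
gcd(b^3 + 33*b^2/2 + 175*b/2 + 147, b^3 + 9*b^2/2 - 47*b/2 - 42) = b + 7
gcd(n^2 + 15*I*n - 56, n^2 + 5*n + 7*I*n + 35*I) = n + 7*I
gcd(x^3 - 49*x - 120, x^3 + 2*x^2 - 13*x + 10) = x + 5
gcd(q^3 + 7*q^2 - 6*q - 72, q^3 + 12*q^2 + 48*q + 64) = q + 4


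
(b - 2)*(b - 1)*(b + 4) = b^3 + b^2 - 10*b + 8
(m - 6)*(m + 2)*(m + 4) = m^3 - 28*m - 48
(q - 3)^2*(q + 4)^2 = q^4 + 2*q^3 - 23*q^2 - 24*q + 144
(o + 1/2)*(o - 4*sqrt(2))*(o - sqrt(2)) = o^3 - 5*sqrt(2)*o^2 + o^2/2 - 5*sqrt(2)*o/2 + 8*o + 4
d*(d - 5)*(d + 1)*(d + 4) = d^4 - 21*d^2 - 20*d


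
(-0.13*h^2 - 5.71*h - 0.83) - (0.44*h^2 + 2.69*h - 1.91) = -0.57*h^2 - 8.4*h + 1.08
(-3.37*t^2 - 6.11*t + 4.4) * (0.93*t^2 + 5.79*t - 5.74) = -3.1341*t^4 - 25.1946*t^3 - 11.9411*t^2 + 60.5474*t - 25.256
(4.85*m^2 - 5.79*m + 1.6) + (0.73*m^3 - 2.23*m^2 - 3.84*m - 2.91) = 0.73*m^3 + 2.62*m^2 - 9.63*m - 1.31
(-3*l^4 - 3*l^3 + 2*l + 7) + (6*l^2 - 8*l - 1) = -3*l^4 - 3*l^3 + 6*l^2 - 6*l + 6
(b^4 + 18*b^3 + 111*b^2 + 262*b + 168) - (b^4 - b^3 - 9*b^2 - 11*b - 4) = 19*b^3 + 120*b^2 + 273*b + 172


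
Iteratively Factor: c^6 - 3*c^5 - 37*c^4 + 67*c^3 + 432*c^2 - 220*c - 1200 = (c + 4)*(c^5 - 7*c^4 - 9*c^3 + 103*c^2 + 20*c - 300) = (c - 2)*(c + 4)*(c^4 - 5*c^3 - 19*c^2 + 65*c + 150) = (c - 5)*(c - 2)*(c + 4)*(c^3 - 19*c - 30) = (c - 5)^2*(c - 2)*(c + 4)*(c^2 + 5*c + 6) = (c - 5)^2*(c - 2)*(c + 3)*(c + 4)*(c + 2)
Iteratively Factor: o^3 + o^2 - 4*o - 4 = (o - 2)*(o^2 + 3*o + 2) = (o - 2)*(o + 2)*(o + 1)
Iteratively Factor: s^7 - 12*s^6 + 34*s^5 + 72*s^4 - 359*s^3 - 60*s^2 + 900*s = (s - 3)*(s^6 - 9*s^5 + 7*s^4 + 93*s^3 - 80*s^2 - 300*s) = (s - 5)*(s - 3)*(s^5 - 4*s^4 - 13*s^3 + 28*s^2 + 60*s) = (s - 5)*(s - 3)^2*(s^4 - s^3 - 16*s^2 - 20*s) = (s - 5)*(s - 3)^2*(s + 2)*(s^3 - 3*s^2 - 10*s) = (s - 5)*(s - 3)^2*(s + 2)^2*(s^2 - 5*s) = s*(s - 5)*(s - 3)^2*(s + 2)^2*(s - 5)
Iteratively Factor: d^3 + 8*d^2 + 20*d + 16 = (d + 2)*(d^2 + 6*d + 8) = (d + 2)^2*(d + 4)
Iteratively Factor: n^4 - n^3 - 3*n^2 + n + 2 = (n + 1)*(n^3 - 2*n^2 - n + 2) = (n - 1)*(n + 1)*(n^2 - n - 2) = (n - 2)*(n - 1)*(n + 1)*(n + 1)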